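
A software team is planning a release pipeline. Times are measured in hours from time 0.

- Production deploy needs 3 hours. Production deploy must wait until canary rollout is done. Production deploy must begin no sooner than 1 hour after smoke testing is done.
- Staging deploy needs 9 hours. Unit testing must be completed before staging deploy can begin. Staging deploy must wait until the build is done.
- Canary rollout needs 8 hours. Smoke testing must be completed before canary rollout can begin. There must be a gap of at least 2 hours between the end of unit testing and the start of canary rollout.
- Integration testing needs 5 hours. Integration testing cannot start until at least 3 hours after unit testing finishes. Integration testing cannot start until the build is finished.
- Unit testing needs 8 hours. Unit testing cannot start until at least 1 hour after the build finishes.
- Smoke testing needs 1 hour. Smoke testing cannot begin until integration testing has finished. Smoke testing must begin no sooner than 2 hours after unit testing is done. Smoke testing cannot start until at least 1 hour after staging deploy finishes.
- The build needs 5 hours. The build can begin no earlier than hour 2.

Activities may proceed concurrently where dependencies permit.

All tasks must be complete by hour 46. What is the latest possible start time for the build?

To finish by hour 46, production deploy (duration 3) must start no later than hour 43.
Canary rollout must finish before production deploy (must start by hour 43). With an 8-hour duration, canary rollout must start by 43 − 8 = hour 35.
Smoke testing has several dependents: canary rollout (must start by hour 35); production deploy (must start by hour 43, minus 1-hour gap → hour 42). The earliest of those limits is hour 35, so smoke testing must start by 35 − 1 = hour 34.
Integration testing feeds into smoke testing (must start by hour 34); so integration testing must finish by hour 34 and therefore start by hour 29.
Staging deploy feeds into smoke testing (must start by hour 34, minus 1-hour gap → hour 33); so staging deploy must finish by hour 33 and therefore start by hour 24.
Unit testing has several dependents: integration testing (must start by hour 29, minus 3-hour gap → hour 26); staging deploy (must start by hour 24); smoke testing (must start by hour 34, minus 2-hour gap → hour 32); canary rollout (must start by hour 35, minus 2-hour gap → hour 33). The earliest of those limits is hour 24, so unit testing must start by 24 − 8 = hour 16.
The build feeds unit testing (must start by hour 16, minus 1-hour gap → hour 15); integration testing (must start by hour 29); staging deploy (must start by hour 24). Taking the minimum, the build must finish by hour 15 and start by 15 − 5 = hour 10.

10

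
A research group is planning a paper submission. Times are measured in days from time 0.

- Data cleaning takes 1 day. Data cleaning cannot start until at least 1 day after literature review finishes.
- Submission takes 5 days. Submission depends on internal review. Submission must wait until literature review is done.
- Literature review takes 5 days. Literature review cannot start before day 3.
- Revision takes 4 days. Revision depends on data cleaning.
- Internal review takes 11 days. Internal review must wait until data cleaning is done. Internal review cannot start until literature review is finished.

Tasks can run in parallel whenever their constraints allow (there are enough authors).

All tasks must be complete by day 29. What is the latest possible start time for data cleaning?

12

To finish by day 29, submission (duration 5) must start no later than day 24.
Since submission (must start by day 24) depends on it, internal review must finish by day 24. Backing off its 11-day duration gives a latest start of day 13.
To finish by day 29, revision (duration 4) must start no later than day 25.
Data cleaning feeds internal review (must start by day 13); revision (must start by day 25). Taking the minimum, data cleaning must finish by day 13 and start by 13 − 1 = day 12.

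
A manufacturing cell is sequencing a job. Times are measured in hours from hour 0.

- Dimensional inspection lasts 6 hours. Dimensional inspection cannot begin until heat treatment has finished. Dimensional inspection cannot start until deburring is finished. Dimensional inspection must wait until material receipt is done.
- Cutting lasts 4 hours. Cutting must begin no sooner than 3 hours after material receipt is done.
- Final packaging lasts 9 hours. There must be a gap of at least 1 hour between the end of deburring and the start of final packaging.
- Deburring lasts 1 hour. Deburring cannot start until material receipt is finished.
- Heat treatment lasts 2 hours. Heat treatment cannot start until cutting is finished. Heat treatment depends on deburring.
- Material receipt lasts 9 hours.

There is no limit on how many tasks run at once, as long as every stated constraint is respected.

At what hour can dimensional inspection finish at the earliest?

24

Nothing blocks material receipt, so it runs from hour 0 to hour 9.
Deburring waits on material receipt (finishes hour 9), so it starts at hour 9 and finishes at 9 + 1 = hour 10.
After material receipt (finishes hour 9, plus 3-hour gap → hour 12), cutting can start at hour 12 and finishes at hour 16.
Heat treatment has to wait for cutting (finishes hour 16); deburring (finishes hour 10). The latest of these is hour 16, so heat treatment runs hour 16 to 16 + 2 = hour 18.
Dimensional inspection has to wait for heat treatment (finishes hour 18); deburring (finishes hour 10); material receipt (finishes hour 9). The latest of these is hour 18, so dimensional inspection runs hour 18 to 18 + 6 = hour 24.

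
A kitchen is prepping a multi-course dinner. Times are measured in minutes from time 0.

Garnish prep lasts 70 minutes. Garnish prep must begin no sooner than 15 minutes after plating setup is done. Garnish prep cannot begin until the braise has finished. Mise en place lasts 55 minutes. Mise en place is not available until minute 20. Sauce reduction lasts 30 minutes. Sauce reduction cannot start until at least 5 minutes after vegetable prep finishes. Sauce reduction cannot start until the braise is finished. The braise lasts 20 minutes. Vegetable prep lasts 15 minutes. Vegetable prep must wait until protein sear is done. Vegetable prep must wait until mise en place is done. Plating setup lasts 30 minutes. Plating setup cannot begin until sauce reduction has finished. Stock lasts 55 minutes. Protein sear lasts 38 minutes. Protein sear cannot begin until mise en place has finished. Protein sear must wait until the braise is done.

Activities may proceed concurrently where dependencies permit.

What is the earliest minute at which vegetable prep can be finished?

128

Nothing blocks the braise, so it runs from minute 0 to minute 20.
After its own release at minute 20, mise en place can start at minute 20 and finishes at minute 75.
Protein sear has to wait for mise en place (finishes minute 75); the braise (finishes minute 20). The latest of these is minute 75, so protein sear runs minute 75 to 75 + 38 = minute 113.
For vegetable prep: protein sear (finishes minute 113); mise en place (finishes minute 75). Taking the maximum gives a start of minute 113, and it finishes at 113 + 15 = minute 128.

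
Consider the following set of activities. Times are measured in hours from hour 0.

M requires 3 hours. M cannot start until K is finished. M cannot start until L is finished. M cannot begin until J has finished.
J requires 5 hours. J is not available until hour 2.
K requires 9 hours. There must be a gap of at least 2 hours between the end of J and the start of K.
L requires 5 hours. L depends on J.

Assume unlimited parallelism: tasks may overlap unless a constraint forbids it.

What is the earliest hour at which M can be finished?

21

J cannot begin until its own release at hour 2. It runs from hour 2 to 2 + 5 = hour 7.
After J (finishes hour 7), L can start at hour 7 and finishes at hour 12.
K waits on J (finishes hour 7, plus 2-hour gap → hour 9), so it starts at hour 9 and finishes at 9 + 9 = hour 18.
M has to wait for K (finishes hour 18); L (finishes hour 12); J (finishes hour 7). The latest of these is hour 18, so M runs hour 18 to 18 + 3 = hour 21.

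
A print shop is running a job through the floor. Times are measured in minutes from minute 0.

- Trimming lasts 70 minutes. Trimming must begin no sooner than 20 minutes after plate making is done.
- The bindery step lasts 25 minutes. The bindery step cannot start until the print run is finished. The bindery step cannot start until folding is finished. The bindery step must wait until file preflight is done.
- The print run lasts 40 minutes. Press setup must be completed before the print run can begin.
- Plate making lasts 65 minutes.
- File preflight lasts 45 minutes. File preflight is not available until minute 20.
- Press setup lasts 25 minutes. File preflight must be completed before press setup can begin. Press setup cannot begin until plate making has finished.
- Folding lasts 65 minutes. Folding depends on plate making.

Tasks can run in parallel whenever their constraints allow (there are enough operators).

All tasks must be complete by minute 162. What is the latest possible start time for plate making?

To finish by minute 162, the bindery step (duration 25) must start no later than minute 137.
The print run feeds into the bindery step (must start by minute 137); so the print run must finish by minute 137 and therefore start by minute 97.
Press setup feeds into the print run (must start by minute 97); so press setup must finish by minute 97 and therefore start by minute 72.
Trimming must finish by minute 162; it takes 70 minutes, so it must start by 162 − 70 = minute 92.
Folding has to be done before the bindery step (must start by minute 137). That means finishing by minute 137, i.e. starting by 137 − 65 = minute 72.
Plate making has several dependents: press setup (must start by minute 72); trimming (must start by minute 92, minus 20-minute gap → minute 72); folding (must start by minute 72). The earliest of those limits is minute 72, so plate making must start by 72 − 65 = minute 7.

7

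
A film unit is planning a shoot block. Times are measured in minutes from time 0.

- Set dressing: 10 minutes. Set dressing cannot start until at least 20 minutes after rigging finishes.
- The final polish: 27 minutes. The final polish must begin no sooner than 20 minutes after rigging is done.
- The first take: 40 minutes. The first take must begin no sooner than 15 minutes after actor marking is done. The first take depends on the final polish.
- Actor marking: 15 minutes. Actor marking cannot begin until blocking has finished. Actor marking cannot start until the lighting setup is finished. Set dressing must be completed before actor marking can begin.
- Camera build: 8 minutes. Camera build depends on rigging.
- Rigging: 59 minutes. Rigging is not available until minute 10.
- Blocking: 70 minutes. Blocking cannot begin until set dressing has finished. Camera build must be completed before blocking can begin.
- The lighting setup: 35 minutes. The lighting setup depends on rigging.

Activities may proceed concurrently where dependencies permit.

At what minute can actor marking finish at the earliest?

184

Rigging waits on its own release at minute 10, so it starts at minute 10 and finishes at 10 + 59 = minute 69.
Camera build cannot begin until rigging (finishes minute 69). It runs from minute 69 to 69 + 8 = minute 77.
After rigging (finishes minute 69), the lighting setup can start at minute 69 and finishes at minute 104.
Set dressing waits on rigging (finishes minute 69, plus 20-minute gap → minute 89), so it starts at minute 89 and finishes at 89 + 10 = minute 99.
For blocking: set dressing (finishes minute 99); camera build (finishes minute 77). Taking the maximum gives a start of minute 99, and it finishes at 99 + 70 = minute 169.
Actor marking has to wait for blocking (finishes minute 169); the lighting setup (finishes minute 104); set dressing (finishes minute 99). The latest of these is minute 169, so actor marking runs minute 169 to 169 + 15 = minute 184.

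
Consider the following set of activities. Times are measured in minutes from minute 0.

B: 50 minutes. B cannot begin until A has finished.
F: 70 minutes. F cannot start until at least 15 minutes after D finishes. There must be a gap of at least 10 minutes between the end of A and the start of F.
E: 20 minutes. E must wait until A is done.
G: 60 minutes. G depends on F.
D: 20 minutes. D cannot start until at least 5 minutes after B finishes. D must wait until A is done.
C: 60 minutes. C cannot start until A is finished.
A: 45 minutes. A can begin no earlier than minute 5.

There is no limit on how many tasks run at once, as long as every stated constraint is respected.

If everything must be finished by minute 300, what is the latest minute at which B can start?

80

G has no dependents, so it just needs to finish by minute 300. Starting by 300 − 60 = minute 240 achieves that.
F has to be done before G (must start by minute 240). That means finishing by minute 240, i.e. starting by 240 − 70 = minute 170.
D feeds into F (must start by minute 170, minus 15-minute gap → minute 155); so D must finish by minute 155 and therefore start by minute 135.
B feeds into D (must start by minute 135, minus 5-minute gap → minute 130); so B must finish by minute 130 and therefore start by minute 80.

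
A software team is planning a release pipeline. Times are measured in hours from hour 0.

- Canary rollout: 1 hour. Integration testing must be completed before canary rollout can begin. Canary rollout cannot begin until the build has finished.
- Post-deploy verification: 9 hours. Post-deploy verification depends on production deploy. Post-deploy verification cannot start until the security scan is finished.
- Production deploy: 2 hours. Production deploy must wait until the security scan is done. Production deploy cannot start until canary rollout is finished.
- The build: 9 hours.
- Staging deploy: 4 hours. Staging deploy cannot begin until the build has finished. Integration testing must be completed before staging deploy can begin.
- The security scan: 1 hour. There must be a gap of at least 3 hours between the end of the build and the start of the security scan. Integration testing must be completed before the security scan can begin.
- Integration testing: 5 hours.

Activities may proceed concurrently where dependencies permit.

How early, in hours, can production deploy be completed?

15

Integration testing can start immediately at hour 0; it finishes at hour 5.
The build has no prerequisites, so it starts at hour 0 and finishes at hour 9.
Canary rollout needs all of integration testing (finishes hour 5); the build (finishes hour 9). That puts its earliest start at hour 9; it finishes at 9 + 1 = hour 10.
The security scan needs all of the build (finishes hour 9, plus 3-hour gap → hour 12); integration testing (finishes hour 5). That puts its earliest start at hour 12; it finishes at 12 + 1 = hour 13.
Production deploy cannot start until the security scan (finishes hour 13); canary rollout (finishes hour 10). The controlling bound is hour 13, so production deploy finishes at 13 + 2 = hour 15.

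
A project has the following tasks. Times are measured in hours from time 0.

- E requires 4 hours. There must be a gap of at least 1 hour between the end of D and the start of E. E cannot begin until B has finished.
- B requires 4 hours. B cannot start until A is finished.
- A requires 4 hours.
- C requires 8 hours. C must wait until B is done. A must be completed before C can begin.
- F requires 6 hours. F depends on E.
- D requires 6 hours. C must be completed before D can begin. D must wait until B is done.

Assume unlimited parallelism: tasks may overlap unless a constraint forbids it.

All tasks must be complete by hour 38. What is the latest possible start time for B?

Nothing follows F; the deadline of hour 38 is its only limit. It must start by 38 − 6 = hour 32.
E must finish before F (must start by hour 32). With a 4-hour duration, E must start by 32 − 4 = hour 28.
D has to be done before E (must start by hour 28, minus 1-hour gap → hour 27). That means finishing by hour 27, i.e. starting by 27 − 6 = hour 21.
Since D (must start by hour 21) depends on it, C must finish by hour 21. Backing off its 8-hour duration gives a latest start of hour 13.
B must finish in time for C (must start by hour 13); D (must start by hour 21); E (must start by hour 28). The tightest is hour 13, so B must start by 13 − 4 = hour 9.

9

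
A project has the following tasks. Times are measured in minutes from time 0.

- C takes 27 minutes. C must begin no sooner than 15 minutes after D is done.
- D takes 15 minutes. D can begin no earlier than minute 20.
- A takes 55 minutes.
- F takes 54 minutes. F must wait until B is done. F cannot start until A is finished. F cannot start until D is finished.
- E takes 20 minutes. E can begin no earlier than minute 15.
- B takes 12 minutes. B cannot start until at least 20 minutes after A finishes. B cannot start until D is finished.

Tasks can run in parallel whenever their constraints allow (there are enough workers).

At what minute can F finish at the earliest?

141

D waits on its own release at minute 20, so it starts at minute 20 and finishes at 20 + 15 = minute 35.
Nothing blocks A, so it runs from minute 0 to minute 55.
For B: A (finishes minute 55, plus 20-minute gap → minute 75); D (finishes minute 35). Taking the maximum gives a start of minute 75, and it finishes at 75 + 12 = minute 87.
F needs all of B (finishes minute 87); A (finishes minute 55); D (finishes minute 35). That puts its earliest start at minute 87; it finishes at 87 + 54 = minute 141.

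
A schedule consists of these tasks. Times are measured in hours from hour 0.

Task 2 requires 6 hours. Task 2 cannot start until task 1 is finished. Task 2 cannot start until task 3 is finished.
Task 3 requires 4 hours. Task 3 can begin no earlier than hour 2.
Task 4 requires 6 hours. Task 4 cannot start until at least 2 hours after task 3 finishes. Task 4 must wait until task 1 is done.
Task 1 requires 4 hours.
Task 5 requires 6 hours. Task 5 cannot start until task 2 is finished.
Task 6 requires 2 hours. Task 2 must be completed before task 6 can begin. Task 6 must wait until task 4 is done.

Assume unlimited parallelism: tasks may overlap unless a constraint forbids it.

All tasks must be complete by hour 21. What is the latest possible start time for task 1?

Task 5 must finish by hour 21; it takes 6 hours, so it must start by 21 − 6 = hour 15.
Nothing follows task 6; the deadline of hour 21 is its only limit. It must start by 21 − 2 = hour 19.
For task 2: task 5 (must start by hour 15); task 6 (must start by hour 19). The most restrictive is hour 15; with a 6-hour duration, task 2 must start by hour 9.
Task 4 feeds into task 6 (must start by hour 19); so task 4 must finish by hour 19 and therefore start by hour 13.
For task 1: task 2 (must start by hour 9); task 4 (must start by hour 13). The most restrictive is hour 9; with a 4-hour duration, task 1 must start by hour 5.

5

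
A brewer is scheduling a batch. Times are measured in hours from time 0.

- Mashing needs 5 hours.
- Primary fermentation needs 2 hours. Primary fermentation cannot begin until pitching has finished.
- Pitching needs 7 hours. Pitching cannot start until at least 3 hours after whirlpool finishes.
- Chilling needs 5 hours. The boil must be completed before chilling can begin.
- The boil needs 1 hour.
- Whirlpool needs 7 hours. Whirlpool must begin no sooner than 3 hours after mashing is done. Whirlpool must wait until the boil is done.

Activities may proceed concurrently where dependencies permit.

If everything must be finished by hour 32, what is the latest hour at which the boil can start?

12

Primary fermentation must finish by hour 32; it takes 2 hours, so it must start by 32 − 2 = hour 30.
Pitching must finish before primary fermentation (must start by hour 30). With a 7-hour duration, pitching must start by 30 − 7 = hour 23.
Whirlpool has to be done before pitching (must start by hour 23, minus 3-hour gap → hour 20). That means finishing by hour 20, i.e. starting by 20 − 7 = hour 13.
To finish by hour 32, chilling (duration 5) must start no later than hour 27.
For the boil: whirlpool (must start by hour 13); chilling (must start by hour 27). The most restrictive is hour 13; with a 1-hour duration, the boil must start by hour 12.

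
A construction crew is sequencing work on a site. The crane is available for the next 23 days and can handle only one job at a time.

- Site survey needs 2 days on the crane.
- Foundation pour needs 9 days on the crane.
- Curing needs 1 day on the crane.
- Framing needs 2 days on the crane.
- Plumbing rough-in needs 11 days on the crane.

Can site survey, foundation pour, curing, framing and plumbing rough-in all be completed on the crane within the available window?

No

Running back to back, the jobs need 2 + 9 + 1 + 2 + 11 = 25 days on the crane.
Since 25 > 23, they cannot all fit.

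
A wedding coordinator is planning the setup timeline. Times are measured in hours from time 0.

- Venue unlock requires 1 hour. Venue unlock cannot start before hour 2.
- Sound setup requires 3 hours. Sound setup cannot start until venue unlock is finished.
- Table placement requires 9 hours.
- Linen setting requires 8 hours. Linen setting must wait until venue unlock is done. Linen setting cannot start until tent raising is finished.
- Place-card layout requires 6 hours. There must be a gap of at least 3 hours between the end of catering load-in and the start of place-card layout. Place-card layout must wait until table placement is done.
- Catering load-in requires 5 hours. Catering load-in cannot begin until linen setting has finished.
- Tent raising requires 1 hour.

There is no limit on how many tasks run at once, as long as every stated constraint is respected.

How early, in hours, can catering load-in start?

Tent raising has no prerequisites, so it starts at hour 0 and finishes at hour 1.
Venue unlock waits on its own release at hour 2, so it starts at hour 2 and finishes at 2 + 1 = hour 3.
Linen setting cannot start until venue unlock (finishes hour 3); tent raising (finishes hour 1). The controlling bound is hour 3, so linen setting finishes at 3 + 8 = hour 11.
Catering load-in waits on linen setting (finishes hour 11), so the earliest it can start is hour 11.

11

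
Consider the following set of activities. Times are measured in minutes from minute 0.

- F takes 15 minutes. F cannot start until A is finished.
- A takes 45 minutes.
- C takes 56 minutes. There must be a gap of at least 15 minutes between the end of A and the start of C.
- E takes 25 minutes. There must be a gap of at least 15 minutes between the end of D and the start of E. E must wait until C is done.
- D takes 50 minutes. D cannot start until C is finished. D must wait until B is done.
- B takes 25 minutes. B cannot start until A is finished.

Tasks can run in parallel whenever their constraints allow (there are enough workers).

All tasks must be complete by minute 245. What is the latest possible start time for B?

E must finish by minute 245; it takes 25 minutes, so it must start by 245 − 25 = minute 220.
D feeds into E (must start by minute 220, minus 15-minute gap → minute 205); so D must finish by minute 205 and therefore start by minute 155.
B has to be done before D (must start by minute 155). That means finishing by minute 155, i.e. starting by 155 − 25 = minute 130.

130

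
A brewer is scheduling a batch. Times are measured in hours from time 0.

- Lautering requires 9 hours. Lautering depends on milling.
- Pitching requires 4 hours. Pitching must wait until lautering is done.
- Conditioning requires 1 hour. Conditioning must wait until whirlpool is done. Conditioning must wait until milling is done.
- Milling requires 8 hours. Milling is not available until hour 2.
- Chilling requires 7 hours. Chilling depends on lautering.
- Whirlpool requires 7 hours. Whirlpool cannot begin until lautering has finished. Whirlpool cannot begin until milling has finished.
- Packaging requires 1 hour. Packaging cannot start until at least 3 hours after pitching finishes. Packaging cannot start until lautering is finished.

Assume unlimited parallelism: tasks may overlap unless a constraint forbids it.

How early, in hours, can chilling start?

Milling waits on its own release at hour 2, so it starts at hour 2 and finishes at 2 + 8 = hour 10.
Lautering waits on milling (finishes hour 10), so it starts at hour 10 and finishes at 10 + 9 = hour 19.
Chilling waits on lautering (finishes hour 19), so the earliest it can start is hour 19.

19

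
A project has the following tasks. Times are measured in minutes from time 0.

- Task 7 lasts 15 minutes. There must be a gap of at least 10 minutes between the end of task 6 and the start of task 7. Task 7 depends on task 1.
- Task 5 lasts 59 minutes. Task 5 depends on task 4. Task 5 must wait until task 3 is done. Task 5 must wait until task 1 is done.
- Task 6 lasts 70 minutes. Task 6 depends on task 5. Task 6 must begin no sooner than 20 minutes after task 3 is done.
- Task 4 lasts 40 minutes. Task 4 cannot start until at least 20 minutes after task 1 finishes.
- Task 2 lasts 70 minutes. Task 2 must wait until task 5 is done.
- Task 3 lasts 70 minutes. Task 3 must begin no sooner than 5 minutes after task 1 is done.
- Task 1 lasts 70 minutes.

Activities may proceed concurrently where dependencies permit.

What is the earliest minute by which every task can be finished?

Nothing blocks task 1, so it runs from minute 0 to minute 70.
Task 4 cannot begin until task 1 (finishes minute 70, plus 20-minute gap → minute 90). It runs from minute 90 to 90 + 40 = minute 130.
Task 3 waits on task 1 (finishes minute 70, plus 5-minute gap → minute 75), so it starts at minute 75 and finishes at 75 + 70 = minute 145.
Task 5 cannot start until task 4 (finishes minute 130); task 3 (finishes minute 145); task 1 (finishes minute 70). The controlling bound is minute 145, so task 5 finishes at 145 + 59 = minute 204.
For task 6: task 5 (finishes minute 204); task 3 (finishes minute 145, plus 20-minute gap → minute 165). Taking the maximum gives a start of minute 204, and it finishes at 204 + 70 = minute 274.
Task 7 has to wait for task 6 (finishes minute 274, plus 10-minute gap → minute 284); task 1 (finishes minute 70). The latest of these is minute 284, so task 7 runs minute 284 to 284 + 15 = minute 299.
Task 2 waits on task 5 (finishes minute 204), so it starts at minute 204 and finishes at 204 + 70 = minute 274.
All tasks are finished once the last one completes. Finish times: Task 1 at 70, Task 2 at 274, Task 3 at 145, Task 4 at 130, Task 5 at 204, Task 6 at 274, Task 7 at 299. The latest is minute 299.

299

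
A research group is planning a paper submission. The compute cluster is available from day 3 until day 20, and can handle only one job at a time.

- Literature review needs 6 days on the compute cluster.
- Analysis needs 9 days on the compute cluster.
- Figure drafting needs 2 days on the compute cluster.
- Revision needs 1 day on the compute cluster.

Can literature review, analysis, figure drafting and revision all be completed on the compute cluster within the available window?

The compute cluster window is 20 − 3 = 17 days.
Running back to back, the jobs need 6 + 9 + 2 + 1 = 18 days on the compute cluster.
Since 18 > 17, they cannot all fit.

No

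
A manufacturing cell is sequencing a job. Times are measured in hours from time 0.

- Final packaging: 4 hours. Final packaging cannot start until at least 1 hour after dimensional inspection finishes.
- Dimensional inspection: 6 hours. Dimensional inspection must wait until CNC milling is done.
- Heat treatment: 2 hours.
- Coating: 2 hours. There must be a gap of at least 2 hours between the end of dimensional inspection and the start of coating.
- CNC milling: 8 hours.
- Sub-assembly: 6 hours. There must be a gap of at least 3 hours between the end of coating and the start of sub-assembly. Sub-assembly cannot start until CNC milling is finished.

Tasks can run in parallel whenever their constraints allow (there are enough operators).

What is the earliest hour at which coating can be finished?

Nothing blocks CNC milling, so it runs from hour 0 to hour 8.
After CNC milling (finishes hour 8), dimensional inspection can start at hour 8 and finishes at hour 14.
Coating waits on dimensional inspection (finishes hour 14, plus 2-hour gap → hour 16), so it starts at hour 16 and finishes at 16 + 2 = hour 18.

18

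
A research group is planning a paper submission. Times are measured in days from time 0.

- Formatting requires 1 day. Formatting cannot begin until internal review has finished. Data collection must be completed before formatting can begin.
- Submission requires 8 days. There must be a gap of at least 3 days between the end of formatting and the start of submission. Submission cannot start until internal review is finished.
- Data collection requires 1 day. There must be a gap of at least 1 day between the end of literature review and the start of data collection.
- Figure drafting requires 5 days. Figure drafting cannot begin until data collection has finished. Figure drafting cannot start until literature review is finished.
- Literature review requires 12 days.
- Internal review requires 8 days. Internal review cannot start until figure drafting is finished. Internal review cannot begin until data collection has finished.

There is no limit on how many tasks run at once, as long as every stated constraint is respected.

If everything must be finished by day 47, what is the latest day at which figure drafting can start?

Submission must finish by day 47; it takes 8 days, so it must start by 47 − 8 = day 39.
Since submission (must start by day 39, minus 3-day gap → day 36) depends on it, formatting must finish by day 36. Backing off its 1-day duration gives a latest start of day 35.
Internal review has several dependents: formatting (must start by day 35); submission (must start by day 39). The earliest of those limits is day 35, so internal review must start by 35 − 8 = day 27.
Since internal review (must start by day 27) depends on it, figure drafting must finish by day 27. Backing off its 5-day duration gives a latest start of day 22.

22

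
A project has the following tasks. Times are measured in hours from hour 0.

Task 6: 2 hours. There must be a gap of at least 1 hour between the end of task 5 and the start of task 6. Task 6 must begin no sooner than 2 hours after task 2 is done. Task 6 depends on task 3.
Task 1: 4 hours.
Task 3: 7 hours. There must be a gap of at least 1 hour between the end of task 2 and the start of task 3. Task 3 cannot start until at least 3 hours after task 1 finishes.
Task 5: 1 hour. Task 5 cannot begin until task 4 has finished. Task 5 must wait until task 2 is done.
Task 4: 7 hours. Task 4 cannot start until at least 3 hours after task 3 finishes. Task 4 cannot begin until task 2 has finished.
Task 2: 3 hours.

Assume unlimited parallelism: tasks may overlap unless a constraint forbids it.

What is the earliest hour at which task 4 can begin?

17

Nothing blocks task 2, so it runs from hour 0 to hour 3.
Nothing blocks task 1, so it runs from hour 0 to hour 4.
Task 3 cannot start until task 2 (finishes hour 3, plus 1-hour gap → hour 4); task 1 (finishes hour 4, plus 3-hour gap → hour 7). The controlling bound is hour 7, so task 3 finishes at 7 + 7 = hour 14.
Task 4 waits on task 3 (finishes hour 14, plus 3-hour gap → hour 17); task 2 (finishes hour 3). The latest of these is hour 17, which is the earliest task 4 can start.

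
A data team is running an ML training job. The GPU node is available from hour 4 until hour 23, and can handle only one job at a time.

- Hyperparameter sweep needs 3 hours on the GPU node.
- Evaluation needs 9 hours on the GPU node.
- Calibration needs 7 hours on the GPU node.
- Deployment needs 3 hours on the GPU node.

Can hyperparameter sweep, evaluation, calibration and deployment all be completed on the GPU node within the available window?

No

The GPU node window is 23 − 4 = 19 hours.
Running back to back, the jobs need 3 + 9 + 7 + 3 = 22 hours on the GPU node.
Since 22 > 19, they cannot all fit.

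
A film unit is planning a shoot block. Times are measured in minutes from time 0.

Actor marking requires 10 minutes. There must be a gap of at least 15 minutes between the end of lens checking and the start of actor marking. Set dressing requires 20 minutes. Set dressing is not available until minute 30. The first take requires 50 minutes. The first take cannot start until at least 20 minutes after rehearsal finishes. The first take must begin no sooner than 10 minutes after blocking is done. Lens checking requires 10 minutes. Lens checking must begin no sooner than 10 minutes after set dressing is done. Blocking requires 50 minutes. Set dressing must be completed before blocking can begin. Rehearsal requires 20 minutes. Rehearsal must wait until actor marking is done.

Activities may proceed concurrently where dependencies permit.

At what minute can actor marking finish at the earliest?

95

Set dressing waits on its own release at minute 30, so it starts at minute 30 and finishes at 30 + 20 = minute 50.
Lens checking cannot begin until set dressing (finishes minute 50, plus 10-minute gap → minute 60). It runs from minute 60 to 60 + 10 = minute 70.
Actor marking cannot begin until lens checking (finishes minute 70, plus 15-minute gap → minute 85). It runs from minute 85 to 85 + 10 = minute 95.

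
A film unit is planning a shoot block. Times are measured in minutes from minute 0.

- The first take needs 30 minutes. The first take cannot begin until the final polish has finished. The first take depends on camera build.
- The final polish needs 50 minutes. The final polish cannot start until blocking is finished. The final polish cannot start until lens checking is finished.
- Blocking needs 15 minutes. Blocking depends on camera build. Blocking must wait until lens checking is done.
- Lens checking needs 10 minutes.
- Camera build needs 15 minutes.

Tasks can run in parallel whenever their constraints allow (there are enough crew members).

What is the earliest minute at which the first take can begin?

80

Lens checking has no prerequisites, so it starts at minute 0 and finishes at minute 10.
Nothing blocks camera build, so it runs from minute 0 to minute 15.
Blocking has to wait for camera build (finishes minute 15); lens checking (finishes minute 10). The latest of these is minute 15, so blocking runs minute 15 to 15 + 15 = minute 30.
The final polish cannot start until blocking (finishes minute 30); lens checking (finishes minute 10). The controlling bound is minute 30, so the final polish finishes at 30 + 50 = minute 80.
The first take waits on the final polish (finishes minute 80); camera build (finishes minute 15). The latest of these is minute 80, which is the earliest the first take can start.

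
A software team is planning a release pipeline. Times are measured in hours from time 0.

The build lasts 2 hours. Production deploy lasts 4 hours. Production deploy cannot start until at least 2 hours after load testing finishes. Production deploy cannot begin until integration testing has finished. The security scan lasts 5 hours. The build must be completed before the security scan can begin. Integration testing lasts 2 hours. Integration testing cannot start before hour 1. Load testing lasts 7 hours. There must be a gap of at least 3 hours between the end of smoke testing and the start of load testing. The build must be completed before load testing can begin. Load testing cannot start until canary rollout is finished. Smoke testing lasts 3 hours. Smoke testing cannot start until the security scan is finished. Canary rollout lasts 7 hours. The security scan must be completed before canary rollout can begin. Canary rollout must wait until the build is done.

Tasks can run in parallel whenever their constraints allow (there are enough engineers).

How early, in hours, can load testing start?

The build can start immediately at hour 0; it finishes at hour 2.
The security scan cannot begin until the build (finishes hour 2). It runs from hour 2 to 2 + 5 = hour 7.
Canary rollout needs all of the security scan (finishes hour 7); the build (finishes hour 2). That puts its earliest start at hour 7; it finishes at 7 + 7 = hour 14.
Smoke testing cannot begin until the security scan (finishes hour 7). It runs from hour 7 to 7 + 3 = hour 10.
Load testing waits on smoke testing (finishes hour 10, plus 3-hour gap → hour 13); the build (finishes hour 2); canary rollout (finishes hour 14). The latest of these is hour 14, which is the earliest load testing can start.

14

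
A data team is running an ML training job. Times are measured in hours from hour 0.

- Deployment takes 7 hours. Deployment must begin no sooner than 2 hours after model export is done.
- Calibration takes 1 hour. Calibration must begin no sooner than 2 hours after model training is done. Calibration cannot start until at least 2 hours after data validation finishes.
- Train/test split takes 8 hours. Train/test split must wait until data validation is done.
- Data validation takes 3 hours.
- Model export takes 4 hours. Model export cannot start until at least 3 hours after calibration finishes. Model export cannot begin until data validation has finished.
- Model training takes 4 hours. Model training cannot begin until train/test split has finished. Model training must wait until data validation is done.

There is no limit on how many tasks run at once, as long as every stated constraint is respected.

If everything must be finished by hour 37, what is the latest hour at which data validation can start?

3

Nothing follows deployment; the deadline of hour 37 is its only limit. It must start by 37 − 7 = hour 30.
Model export feeds into deployment (must start by hour 30, minus 2-hour gap → hour 28); so model export must finish by hour 28 and therefore start by hour 24.
Calibration must finish before model export (must start by hour 24, minus 3-hour gap → hour 21). With a 1-hour duration, calibration must start by 21 − 1 = hour 20.
Model training feeds into calibration (must start by hour 20, minus 2-hour gap → hour 18); so model training must finish by hour 18 and therefore start by hour 14.
Train/test split has to be done before model training (must start by hour 14). That means finishing by hour 14, i.e. starting by 14 − 8 = hour 6.
For data validation: train/test split (must start by hour 6); model training (must start by hour 14); calibration (must start by hour 20, minus 2-hour gap → hour 18); model export (must start by hour 24). The most restrictive is hour 6; with a 3-hour duration, data validation must start by hour 3.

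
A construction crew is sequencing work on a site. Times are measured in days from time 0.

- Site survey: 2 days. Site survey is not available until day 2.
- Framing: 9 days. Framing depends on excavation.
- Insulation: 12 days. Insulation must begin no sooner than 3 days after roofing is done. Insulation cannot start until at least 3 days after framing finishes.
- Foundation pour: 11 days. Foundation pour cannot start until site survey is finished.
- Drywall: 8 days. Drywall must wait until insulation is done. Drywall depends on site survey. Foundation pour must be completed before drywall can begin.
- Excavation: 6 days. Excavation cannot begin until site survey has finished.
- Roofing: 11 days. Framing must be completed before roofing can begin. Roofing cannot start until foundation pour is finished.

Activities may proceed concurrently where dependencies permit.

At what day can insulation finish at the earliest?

After its own release at day 2, site survey can start at day 2 and finishes at day 4.
Foundation pour cannot begin until site survey (finishes day 4). It runs from day 4 to 4 + 11 = day 15.
Excavation cannot begin until site survey (finishes day 4). It runs from day 4 to 4 + 6 = day 10.
After excavation (finishes day 10), framing can start at day 10 and finishes at day 19.
Roofing has to wait for framing (finishes day 19); foundation pour (finishes day 15). The latest of these is day 19, so roofing runs day 19 to 19 + 11 = day 30.
Insulation has to wait for roofing (finishes day 30, plus 3-day gap → day 33); framing (finishes day 19, plus 3-day gap → day 22). The latest of these is day 33, so insulation runs day 33 to 33 + 12 = day 45.

45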